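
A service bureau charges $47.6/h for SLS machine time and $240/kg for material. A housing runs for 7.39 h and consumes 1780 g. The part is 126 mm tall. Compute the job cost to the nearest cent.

Machine-time cost = 47.6 × 7.39, so $351.764.
Material cost = 240 × 1780/1000, so $427.20.
Total = 351.764 + 427.20 = 778.964 ≈ $778.96.

$778.96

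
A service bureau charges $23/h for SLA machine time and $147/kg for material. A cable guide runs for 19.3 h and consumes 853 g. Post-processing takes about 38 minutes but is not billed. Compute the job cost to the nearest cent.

Machine-time cost: 23 × 19.3 → $443.90.
Material charge = 147 × 853/1000 = $125.391.
Job cost: 443.90 + 125.391 = 569.291 ≈ $569.29.

$569.29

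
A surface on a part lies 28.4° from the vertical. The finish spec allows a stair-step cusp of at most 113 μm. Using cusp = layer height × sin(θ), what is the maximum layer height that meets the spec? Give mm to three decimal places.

sin(28.4°) = 0.4756; t_max = 0.113/0.4756 = 0.238 mm.

0.238 mm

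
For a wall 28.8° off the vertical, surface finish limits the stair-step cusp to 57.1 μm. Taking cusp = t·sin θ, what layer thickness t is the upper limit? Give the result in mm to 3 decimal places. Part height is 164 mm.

Layer height = cusp / sin(28.8°) = 0.0571 / 0.4818 = 0.119 mm.

0.119 mm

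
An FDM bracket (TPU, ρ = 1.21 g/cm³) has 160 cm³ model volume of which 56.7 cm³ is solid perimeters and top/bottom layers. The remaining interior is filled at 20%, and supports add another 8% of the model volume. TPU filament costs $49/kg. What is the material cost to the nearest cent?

Volume inside the shell: 160 − 56.7 → 103.3 cm³.
Infill volume = 0.20 × 103.3, so 20.66 cm³.
Support = 0.08 × 160 = 12.8 cm³.
Total extruded = 56.7 + 20.66 + 12.8 = 90.16 cm³.
Mass: 90.16 × 1.21 → 109.0936 g.
At $49/kg: 109.0936/1000 × 49 = $5.35.

$5.35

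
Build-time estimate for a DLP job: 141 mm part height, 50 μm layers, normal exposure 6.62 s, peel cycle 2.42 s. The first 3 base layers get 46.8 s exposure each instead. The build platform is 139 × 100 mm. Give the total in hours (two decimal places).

7.11 hours

Number of layers: 141 / 0.05 → 2820 (rounded up).
Burn-in layers: 3 × (46.8 + 2.42) → 147.66 s.
Remaining layers = 2817 × (6.62 + 2.42) = 25465.68 s.
Sum: 147.66 + 25465.68 = 25613.34 s → 7.11 hours.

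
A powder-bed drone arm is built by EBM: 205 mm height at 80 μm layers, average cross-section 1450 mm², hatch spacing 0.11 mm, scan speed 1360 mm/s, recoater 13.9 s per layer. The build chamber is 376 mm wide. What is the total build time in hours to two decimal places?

16.80 hours

Number of layers: 205 / 0.08 → 2563 (rounded up).
Scan path per layer = 1450 / 0.11, so 13181.8 mm.
Scan time per layer = 13181.8 / 1360 = 9.6925 s.
Time per layer = 9.6925 + 13.9, so 23.5925 s.
Total: 2563 × 23.5925 s = 60467.5775 s → 16.80 hours.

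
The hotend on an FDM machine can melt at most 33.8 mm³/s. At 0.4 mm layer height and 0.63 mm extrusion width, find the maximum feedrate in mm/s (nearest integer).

Extrusion cross-section: 0.4 × 0.63 → 0.252 mm².
v_max = Q/A = 33.8/0.252 = 134.13 mm/s → 134 mm/s.

134 mm/s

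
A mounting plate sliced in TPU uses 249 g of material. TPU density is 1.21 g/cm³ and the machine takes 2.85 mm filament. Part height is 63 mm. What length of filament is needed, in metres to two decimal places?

32.26 m

Extruded volume: 249/1.21 = 205.7851 cm³ (205785.1 mm³).
Cross-section of 2.85 mm filament: π·(2.85/2)² = 6.3794 mm².
Length = 205785.1 / 6.3794 = 32257.75 mm = 32.26 m.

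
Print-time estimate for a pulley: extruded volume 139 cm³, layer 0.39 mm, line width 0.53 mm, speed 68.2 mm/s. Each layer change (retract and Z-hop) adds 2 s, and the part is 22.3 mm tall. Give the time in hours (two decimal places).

2.77 hours

Bead cross-section: 0.39 × 0.53 → 0.2067 mm².
Toolpath length = 139 cm³ / 0.2067 mm² = 139000 / 0.2067 = 672472.2 mm.
Print-move time = 672472.2 / 68.2, so 9860.3 s.
Layer count = ceil(22.3 / 0.39) = 58.
Layer-change overhead: 58 × 2 → 116 s.
Total = 9860.3 + 116 = 9976.3 s = 2.77 hours.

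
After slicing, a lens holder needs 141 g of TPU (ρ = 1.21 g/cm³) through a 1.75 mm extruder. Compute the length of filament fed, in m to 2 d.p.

48.45 m

Volume = 141 g / 1.21 g·cm⁻³ = 116.5289 cm³ = 116528.9 mm³.
A = π r² = π × 0.875² = 2.4053 mm².
L = V/A = 116528.9/2.4053 = 48446.72 mm → 48.45 m.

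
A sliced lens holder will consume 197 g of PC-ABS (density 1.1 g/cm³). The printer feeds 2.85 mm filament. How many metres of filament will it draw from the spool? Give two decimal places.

28.07 m

Volume = 197 g / 1.1 g·cm⁻³ = 179.0909 cm³ = 179090.9 mm³.
A = π r² = π × 1.425² = 6.3794 mm².
L = V/A = 179090.9/6.3794 = 28073.31 mm → 28.07 m.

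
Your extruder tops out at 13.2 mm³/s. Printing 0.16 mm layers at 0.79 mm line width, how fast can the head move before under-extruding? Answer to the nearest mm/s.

104 mm/s

Extrusion cross-section = 0.16 × 0.79, so 0.1264 mm².
Max speed = 13.2 / 0.1264 = 104.43 ≈ 104 mm/s.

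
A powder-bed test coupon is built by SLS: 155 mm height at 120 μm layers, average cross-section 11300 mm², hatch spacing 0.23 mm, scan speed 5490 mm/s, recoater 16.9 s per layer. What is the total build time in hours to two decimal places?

9.28 hours

Number of layers: 155 / 0.12 → 1292 (rounded up).
Hatch length per layer = 11300 / 0.23, so 49130.4 mm.
Per-layer scan time = 49130.4 / 5490 = 8.9491 s.
Time per layer = 8.9491 + 16.9 = 25.8491 s.
Total: 1292 × 25.8491 s = 33397.0372 s → 9.28 hours.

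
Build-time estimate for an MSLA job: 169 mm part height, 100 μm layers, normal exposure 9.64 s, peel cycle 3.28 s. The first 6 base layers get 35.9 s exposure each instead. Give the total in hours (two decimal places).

6.11 hours

Number of layers: 169 / 0.1 → 1690 (rounded up).
Burn-in layers: 6 × (35.9 + 3.28) → 235.08 s.
Remaining layers = 1684 × (9.64 + 3.28) = 21757.28 s.
Total = 235.08 + 21757.28 = 21992.36 s = 6.11 hours.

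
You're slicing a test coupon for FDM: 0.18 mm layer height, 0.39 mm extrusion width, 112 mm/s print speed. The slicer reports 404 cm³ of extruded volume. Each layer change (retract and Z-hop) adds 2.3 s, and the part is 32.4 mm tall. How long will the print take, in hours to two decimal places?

14.39 hours

Extrusion cross-section = 0.18 × 0.39 = 0.0702 mm².
Path length: 404000 mm³ / 0.0702 mm² → 5754985.8 mm.
Time extruding: 5754985.8 / 112 → 51383.8 s.
Layer count = ceil(32.4 / 0.18) = 180.
Layer-change overhead = 180 × 2.3 = 414 s.
Altogether 51383.8 + 414 = 51797.8 s, i.e. 14.39 hours.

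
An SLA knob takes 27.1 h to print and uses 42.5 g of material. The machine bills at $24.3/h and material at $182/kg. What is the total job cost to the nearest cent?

Machine-time cost = 24.3 × 27.1 = $658.53.
Material cost = 182 × 42.5/1000 = $7.735.
Job cost: 658.53 + 7.735 = 666.265 ≈ $666.27.

$666.27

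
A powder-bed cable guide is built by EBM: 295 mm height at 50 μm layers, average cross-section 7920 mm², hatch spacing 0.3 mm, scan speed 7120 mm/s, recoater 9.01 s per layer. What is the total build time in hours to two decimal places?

Layer count = ceil(295 / 0.05) = 5900.
Per-layer scan distance: 7920 / 0.3 → 26400 mm.
Beam time per layer = 26400 / 7120 = 3.7079 s.
Layer cycle = 3.7079 + 9.01 = 12.7179 s.
5900 layers × 12.7179 s/layer = 75035.61 s, i.e. 20.84 hours.

20.84 hours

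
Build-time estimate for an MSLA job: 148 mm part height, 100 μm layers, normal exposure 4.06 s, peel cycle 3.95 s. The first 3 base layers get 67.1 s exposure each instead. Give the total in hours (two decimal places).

3.35 hours

Layer count = ceil(148 / 0.1) = 1480.
Bottom layers: 3 × (67.1 + 3.95) → 213.15 s.
Remaining layers = 1477 × (4.06 + 3.95), so 11830.77 s.
Total = 213.15 + 11830.77 = 12043.92 s = 3.35 hours.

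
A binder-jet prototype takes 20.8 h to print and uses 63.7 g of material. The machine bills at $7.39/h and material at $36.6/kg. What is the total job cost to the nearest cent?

Machine cost = 7.39 × 20.8 = $153.712.
Material charge = 36.6 × 63.7/1000, so $2.33142.
Job cost: 153.712 + 2.33142 = 156.04342 ≈ $156.04.

$156.04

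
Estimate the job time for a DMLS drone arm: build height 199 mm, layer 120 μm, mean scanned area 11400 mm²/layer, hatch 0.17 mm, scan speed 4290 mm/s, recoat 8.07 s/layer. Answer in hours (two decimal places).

10.92 hours

Layers = ⌈199/0.12⌉ = 1659.
Scan path per layer = 11400 / 0.17 = 67058.8 mm.
Laser time per layer: 67058.8 / 4290 → 15.6314 s.
Layer cycle = 15.6314 + 8.07, so 23.7014 s.
1659 layers × 23.7014 s/layer = 39320.6226 s, i.e. 10.92 hours.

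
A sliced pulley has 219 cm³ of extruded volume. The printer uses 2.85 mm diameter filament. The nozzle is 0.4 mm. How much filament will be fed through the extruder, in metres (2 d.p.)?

34.33 m

A = π r² = π × 1.425² = 6.3794 mm².
L = 219000 mm³ / 6.3794 mm² = 34329.25 mm, i.e. 34.33 m.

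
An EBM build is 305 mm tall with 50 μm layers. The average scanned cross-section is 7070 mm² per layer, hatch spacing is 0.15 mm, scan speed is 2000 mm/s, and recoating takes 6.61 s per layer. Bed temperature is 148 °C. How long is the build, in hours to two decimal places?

Layer count = ceil(305 / 0.05) = 6100.
Scan path per layer = 7070 / 0.15 = 47133.3 mm.
Scan time per layer = 47133.3 / 2000 = 23.5667 s.
Per-layer time = 23.5667 + 6.61, so 30.1767 s.
6100 layers × 30.1767 s/layer = 184077.87 s, i.e. 51.13 hours.

51.13 hours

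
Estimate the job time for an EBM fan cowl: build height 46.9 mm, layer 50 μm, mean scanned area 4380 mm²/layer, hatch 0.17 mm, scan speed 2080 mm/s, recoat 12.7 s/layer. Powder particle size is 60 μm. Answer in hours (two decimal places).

6.54 hours

Layers = ⌈46.9/0.05⌉ = 938.
Per-layer scan distance = 4380 / 0.17 = 25764.7 mm.
Scan time per layer = 25764.7 / 2080, so 12.3869 s.
Time per layer: 12.3869 + 12.7 → 25.0869 s.
Total: 938 × 25.0869 s = 23531.5122 s → 6.54 hours.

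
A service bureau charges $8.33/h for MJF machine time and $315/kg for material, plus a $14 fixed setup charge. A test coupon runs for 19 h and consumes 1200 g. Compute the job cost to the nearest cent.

$550.27

Time charge = 8.33 × 19, so $158.27.
Material cost = 315 × 1200/1000, so $378.00.
Adding setup: 158.27 + 378.00 + 14 → $550.27.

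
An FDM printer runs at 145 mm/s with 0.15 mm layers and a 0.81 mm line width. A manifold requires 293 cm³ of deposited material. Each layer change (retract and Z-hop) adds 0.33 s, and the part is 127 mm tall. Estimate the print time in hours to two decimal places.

Extrusion cross-section = 0.15 × 0.81 = 0.1215 mm².
Total extruded path = 293000/0.1215 = 2411522.6 mm.
Time extruding = 2411522.6 / 145 = 16631.2 s.
Layer count = ceil(127 / 0.15) = 847.
Non-print overhead = 847 × 0.33, so 279.51 s.
Total = 16631.2 + 279.51 = 16910.71 s = 4.70 hours.

4.70 hours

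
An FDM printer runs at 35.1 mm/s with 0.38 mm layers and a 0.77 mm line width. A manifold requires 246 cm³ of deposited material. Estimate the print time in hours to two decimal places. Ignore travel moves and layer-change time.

6.65 hours

Line area = 0.38 × 0.77 = 0.2926 mm².
Total extruded path = 246000/0.2926 = 840738.2 mm.
Time extruding = 840738.2 / 35.1, so 23952.7 s.
Converting: 23952.7 s = 6.65 hours.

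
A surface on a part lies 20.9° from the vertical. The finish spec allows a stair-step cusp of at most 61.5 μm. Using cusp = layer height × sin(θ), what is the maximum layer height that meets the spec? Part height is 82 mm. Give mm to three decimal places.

t = h_c / sin θ = 0.0615 / 0.3567 = 0.172 mm.

0.172 mm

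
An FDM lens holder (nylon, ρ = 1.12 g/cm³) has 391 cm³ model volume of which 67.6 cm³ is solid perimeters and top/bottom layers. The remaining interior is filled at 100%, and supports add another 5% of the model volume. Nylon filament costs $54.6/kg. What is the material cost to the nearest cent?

Infill region = 391 − 67.6, so 323.4 cm³.
Infill deposited = 1.00 × 323.4, so 323.4 cm³.
Support = 0.05 × 391, so 19.55 cm³.
Total extruded = 67.6 + 323.4 + 19.55, so 410.55 cm³.
Mass = 410.55 × 1.12 = 459.816 g.
Cost = 459.816 g / 1000 × $54.6/kg = $25.11.

$25.11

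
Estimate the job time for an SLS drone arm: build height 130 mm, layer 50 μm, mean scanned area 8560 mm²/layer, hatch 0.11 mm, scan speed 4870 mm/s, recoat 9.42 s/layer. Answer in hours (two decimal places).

18.34 hours

Layer count = ceil(130 / 0.05) = 2600.
Hatch length per layer = 8560 / 0.11, so 77818.2 mm.
Scan time per layer = 77818.2 / 4870 = 15.9791 s.
Time per layer = 15.9791 + 9.42 = 25.3991 s.
Build time = 2600 × 25.3991 = 66037.66 s = 18.34 hours.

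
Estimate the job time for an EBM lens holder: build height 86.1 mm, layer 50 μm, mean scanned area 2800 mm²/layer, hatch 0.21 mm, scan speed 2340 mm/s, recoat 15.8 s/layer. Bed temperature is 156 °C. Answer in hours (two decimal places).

Layer count = ceil(86.1 / 0.05) = 1722.
Hatch length per layer = 2800 / 0.21 = 13333.3 mm.
Beam time per layer: 13333.3 / 2340 → 5.698 s.
Layer cycle = 5.698 + 15.8 = 21.498 s.
Build time = 1722 × 21.498 = 37019.556 s = 10.28 hours.

10.28 hours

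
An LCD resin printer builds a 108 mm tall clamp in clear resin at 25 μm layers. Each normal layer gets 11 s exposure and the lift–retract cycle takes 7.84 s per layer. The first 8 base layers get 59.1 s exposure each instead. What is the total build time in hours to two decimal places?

Layers = ⌈108/0.025⌉ = 4320.
Burn-in layers: 8 × (59.1 + 7.84) → 535.52 s.
Remaining layers: 4312 × (11 + 7.84) → 81238.08 s.
Sum: 535.52 + 81238.08 = 81773.6 s → 22.71 hours.

22.71 hours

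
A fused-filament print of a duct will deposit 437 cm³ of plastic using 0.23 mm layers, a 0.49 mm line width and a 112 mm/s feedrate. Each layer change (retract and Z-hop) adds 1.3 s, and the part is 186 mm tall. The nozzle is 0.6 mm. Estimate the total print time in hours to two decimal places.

Line area = 0.23 × 0.49, so 0.1127 mm².
Path length: 437000 mm³ / 0.1127 mm² → 3877551 mm.
Extrusion time = 3877551 / 112, so 34621 s.
Layers = ⌈186/0.23⌉ = 809.
Z-hop total = 809 × 1.3, so 1051.7 s.
Total = 34621 + 1051.7 = 35672.7 s = 9.91 hours.

9.91 hours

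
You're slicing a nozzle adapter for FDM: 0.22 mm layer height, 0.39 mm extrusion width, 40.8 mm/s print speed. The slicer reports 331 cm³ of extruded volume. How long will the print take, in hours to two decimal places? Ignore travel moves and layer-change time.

26.27 hours

Bead cross-section = 0.22 × 0.39 = 0.0858 mm².
Path length: 331000 mm³ / 0.0858 mm² → 3857808.9 mm.
Print-move time = 3857808.9 / 40.8 = 94554.1 s.
94554.1 s = 26.27 hours.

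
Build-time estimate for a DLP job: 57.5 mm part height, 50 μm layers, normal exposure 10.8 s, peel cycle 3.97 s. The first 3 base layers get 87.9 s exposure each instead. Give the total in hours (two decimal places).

4.78 hours

Layer count = ceil(57.5 / 0.05) = 1150.
Bottom layers: 3 × (87.9 + 3.97) → 275.61 s.
Normal layers = 1147 × (10.8 + 3.97), so 16941.19 s.
Sum: 275.61 + 16941.19 = 17216.8 s → 4.78 hours.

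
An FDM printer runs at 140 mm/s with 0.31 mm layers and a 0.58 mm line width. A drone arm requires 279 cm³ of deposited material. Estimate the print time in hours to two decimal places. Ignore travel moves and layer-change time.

Bead cross-section = 0.31 × 0.58, so 0.1798 mm².
Path length: 279000 mm³ / 0.1798 mm² → 1551724.1 mm.
Time extruding = 1551724.1 / 140 = 11083.7 s.
Converting: 11083.7 s = 3.08 hours.

3.08 hours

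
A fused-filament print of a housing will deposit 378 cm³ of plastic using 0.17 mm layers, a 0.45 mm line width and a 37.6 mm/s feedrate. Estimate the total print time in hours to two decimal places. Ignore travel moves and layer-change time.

36.50 hours

Bead cross-section: 0.17 × 0.45 → 0.0765 mm².
Toolpath length = 378 cm³ / 0.0765 mm² = 378000 / 0.0765 = 4941176.5 mm.
Print-move time: 4941176.5 / 37.6 → 131414.3 s.
131414.3 s = 36.50 hours.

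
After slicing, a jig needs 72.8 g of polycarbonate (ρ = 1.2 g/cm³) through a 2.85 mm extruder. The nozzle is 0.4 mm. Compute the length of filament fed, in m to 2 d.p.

Volume = 72.8 g / 1.2 g·cm⁻³ = 60.6667 cm³ = 60666.7 mm³.
Filament cross-section = π × (2.85/2)² = 6.3794 mm².
L = V/A = 60666.7/6.3794 = 9509.78 mm → 9.51 m.

9.51 m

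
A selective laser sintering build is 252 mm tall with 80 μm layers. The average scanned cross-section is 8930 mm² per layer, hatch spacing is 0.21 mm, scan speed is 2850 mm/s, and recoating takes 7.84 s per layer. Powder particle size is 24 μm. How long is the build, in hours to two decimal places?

19.92 hours

Layer count = ceil(252 / 0.08) = 3150.
Hatch length per layer = 8930 / 0.21 = 42523.8 mm.
Laser time per layer = 42523.8 / 2850 = 14.9206 s.
Layer cycle = 14.9206 + 7.84 = 22.7606 s.
Total: 3150 × 22.7606 s = 71695.89 s → 19.92 hours.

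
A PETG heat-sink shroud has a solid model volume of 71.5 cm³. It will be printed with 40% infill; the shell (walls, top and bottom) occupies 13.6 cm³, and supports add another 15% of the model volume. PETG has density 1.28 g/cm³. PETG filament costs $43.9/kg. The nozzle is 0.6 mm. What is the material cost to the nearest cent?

Infill region = 71.5 − 13.6 = 57.9 cm³.
Infill deposited = 0.40 × 57.9 = 23.16 cm³.
Support: 0.15 × 71.5 → 10.725 cm³.
Total extruded = 13.6 + 23.16 + 10.725, so 47.485 cm³.
Mass = 47.485 × 1.28 = 60.7808 g.
At $43.9/kg: 60.7808/1000 × 43.9 = $2.67.

$2.67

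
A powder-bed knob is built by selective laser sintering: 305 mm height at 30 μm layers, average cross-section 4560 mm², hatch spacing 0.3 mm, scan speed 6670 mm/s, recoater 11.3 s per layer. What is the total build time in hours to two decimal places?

Layers = ⌈305/0.03⌉ = 10167.
Per-layer scan distance: 4560 / 0.3 → 15200 mm.
Per-layer scan time: 15200 / 6670 → 2.2789 s.
Time per layer = 2.2789 + 11.3 = 13.5789 s.
10167 layers × 13.5789 s/layer = 138056.6763 s, i.e. 38.35 hours.

38.35 hours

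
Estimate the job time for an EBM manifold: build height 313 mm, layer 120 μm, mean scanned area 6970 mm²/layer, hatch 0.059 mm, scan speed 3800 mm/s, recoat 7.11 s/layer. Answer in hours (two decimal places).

27.68 hours

Layers = ⌈313/0.12⌉ = 2609.
Hatch length per layer = 6970 / 0.059, so 118135.6 mm.
Scan time per layer: 118135.6 / 3800 → 31.0883 s.
Time per layer: 31.0883 + 7.11 → 38.1983 s.
Total: 2609 × 38.1983 s = 99659.3647 s → 27.68 hours.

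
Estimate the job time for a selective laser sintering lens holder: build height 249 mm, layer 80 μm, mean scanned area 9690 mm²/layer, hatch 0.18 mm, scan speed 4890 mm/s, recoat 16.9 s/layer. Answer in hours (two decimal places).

Number of layers: 249 / 0.08 → 3113 (rounded up).
Per-layer scan distance: 9690 / 0.18 → 53833.3 mm.
Per-layer scan time: 53833.3 / 4890 → 11.0089 s.
Per-layer time = 11.0089 + 16.9, so 27.9089 s.
Total: 3113 × 27.9089 s = 86880.4057 s → 24.13 hours.

24.13 hours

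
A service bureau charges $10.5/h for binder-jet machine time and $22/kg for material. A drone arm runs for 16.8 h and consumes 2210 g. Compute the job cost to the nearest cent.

Machine-time cost = 10.5 × 16.8, so $176.40.
Material cost = 22 × 2210/1000 = $48.62.
Total = 176.40 + 48.62 = $225.02.

$225.02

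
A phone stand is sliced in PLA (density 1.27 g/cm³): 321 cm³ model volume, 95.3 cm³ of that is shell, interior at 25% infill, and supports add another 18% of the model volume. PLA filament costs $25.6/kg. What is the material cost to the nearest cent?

$6.81

Volume inside the shell: 321 − 95.3 → 225.7 cm³.
Infill volume: 0.25 × 225.7 → 56.425 cm³.
Support: 0.18 × 321 → 57.78 cm³.
Total printed volume: 95.3 + 56.425 + 57.78 → 209.505 cm³.
Mass = 209.505 × 1.27, so 266.07135 g.
Cost = 266.07135 g / 1000 × $25.6/kg = $6.81.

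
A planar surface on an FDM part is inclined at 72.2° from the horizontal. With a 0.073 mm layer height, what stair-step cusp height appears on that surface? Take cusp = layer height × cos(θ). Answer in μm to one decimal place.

22.3 μm

Cusp = layer height × cos(72.2°) = 0.073 × 0.3057 = 0.022316 mm = 22.3 μm.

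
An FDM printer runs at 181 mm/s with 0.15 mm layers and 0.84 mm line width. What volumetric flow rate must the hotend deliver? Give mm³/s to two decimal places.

A = 0.15 × 0.84, so 0.126 mm².
Volumetric flow = 181 × 0.126 = 22.81 mm³/s.

22.81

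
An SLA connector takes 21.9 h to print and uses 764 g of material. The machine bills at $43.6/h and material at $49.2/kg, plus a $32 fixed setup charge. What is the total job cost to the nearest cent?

Time charge = 43.6 × 21.9, so $954.84.
Material charge: 49.2 × 764/1000 → $37.5888.
Total = 954.84 + 37.5888 + 32 = 1024.4288 ≈ $1024.43.

$1024.43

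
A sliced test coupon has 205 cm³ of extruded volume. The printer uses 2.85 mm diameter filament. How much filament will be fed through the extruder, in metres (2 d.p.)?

Cross-section of 2.85 mm filament: π·(2.85/2)² = 6.3794 mm².
L = 205000 mm³ / 6.3794 mm² = 32134.68 mm, i.e. 32.13 m.

32.13 m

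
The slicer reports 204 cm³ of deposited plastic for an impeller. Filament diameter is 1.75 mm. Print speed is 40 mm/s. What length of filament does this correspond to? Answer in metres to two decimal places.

84.81 m

Cross-section of 1.75 mm filament: π·(1.75/2)² = 2.4053 mm².
L = 204000 mm³ / 2.4053 mm² = 84812.71 mm, i.e. 84.81 m.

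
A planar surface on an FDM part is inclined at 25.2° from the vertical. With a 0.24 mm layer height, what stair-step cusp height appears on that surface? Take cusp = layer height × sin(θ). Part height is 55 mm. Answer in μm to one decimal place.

h_c = t·sin θ = 0.24 × 0.4258 = 0.102192 mm (102.2 μm).

102.2 μm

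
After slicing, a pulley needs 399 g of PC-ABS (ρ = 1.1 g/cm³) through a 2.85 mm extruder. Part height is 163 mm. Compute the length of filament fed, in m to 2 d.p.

56.86 m

Volume = 399 g / 1.1 g·cm⁻³ = 362.7273 cm³ = 362727.3 mm³.
Filament cross-section = π × (2.85/2)² = 6.3794 mm².
Length = 362727.3 / 6.3794 = 56859.16 mm = 56.86 m.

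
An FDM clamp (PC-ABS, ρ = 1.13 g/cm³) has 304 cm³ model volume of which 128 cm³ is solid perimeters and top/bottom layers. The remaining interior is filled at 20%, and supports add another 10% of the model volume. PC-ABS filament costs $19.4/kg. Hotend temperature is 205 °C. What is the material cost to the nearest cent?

Interior volume: 304 − 128 → 176 cm³.
Infill volume = 0.20 × 176, so 35.2 cm³.
Support: 0.10 × 304 → 30.4 cm³.
Deposited volume: 128 + 35.2 + 30.4 → 193.6 cm³.
Mass = 193.6 × 1.13, so 218.768 g.
Cost = 218.768 g / 1000 × $19.4/kg = $4.24.

$4.24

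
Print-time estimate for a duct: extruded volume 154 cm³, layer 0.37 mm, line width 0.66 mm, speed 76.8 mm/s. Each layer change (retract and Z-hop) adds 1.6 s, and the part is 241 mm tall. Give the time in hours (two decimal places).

Line area: 0.37 × 0.66 → 0.2442 mm².
Toolpath length = 154 cm³ / 0.2442 mm² = 154000 / 0.2442 = 630630.6 mm.
Time extruding = 630630.6 / 76.8, so 8211.3 s.
Number of layers: 241 / 0.37 → 652 (rounded up).
Z-hop total = 652 × 1.6, so 1043.2 s.
Altogether 8211.3 + 1043.2 = 9254.5 s, i.e. 2.57 hours.

2.57 hours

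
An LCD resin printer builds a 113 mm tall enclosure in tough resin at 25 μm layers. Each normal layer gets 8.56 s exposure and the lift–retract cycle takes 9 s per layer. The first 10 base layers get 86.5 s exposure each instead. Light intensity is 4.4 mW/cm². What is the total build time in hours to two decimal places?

Layer count = ceil(113 / 0.025) = 4520.
Base layers = 10 × (86.5 + 9) = 955 s.
Regular layers = 4510 × (8.56 + 9) = 79195.6 s.
Sum: 955 + 79195.6 = 80150.6 s → 22.26 hours.

22.26 hours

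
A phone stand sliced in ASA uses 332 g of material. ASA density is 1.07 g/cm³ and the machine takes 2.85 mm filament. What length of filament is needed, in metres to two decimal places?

Volume = 332 g / 1.07 g·cm⁻³ = 310.2804 cm³ = 310280.4 mm³.
Cross-section of 2.85 mm filament: π·(2.85/2)² = 6.3794 mm².
L = V/A = 310280.4/6.3794 = 48637.87 mm → 48.64 m.

48.64 m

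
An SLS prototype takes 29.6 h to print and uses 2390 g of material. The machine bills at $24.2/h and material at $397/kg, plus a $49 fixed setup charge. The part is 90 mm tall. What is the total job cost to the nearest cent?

$1714.15

Time charge = 24.2 × 29.6, so $716.32.
Material charge = 397 × 2390/1000, so $948.83.
Adding setup: 716.32 + 948.83 + 49 → $1714.15.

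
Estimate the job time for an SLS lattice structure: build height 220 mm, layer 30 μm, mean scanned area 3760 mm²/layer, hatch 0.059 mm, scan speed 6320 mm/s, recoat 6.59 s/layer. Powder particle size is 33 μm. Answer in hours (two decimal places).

33.97 hours

Number of layers: 220 / 0.03 → 7334 (rounded up).
Per-layer scan distance = 3760 / 0.059, so 63728.8 mm.
Per-layer scan time = 63728.8 / 6320, so 10.0837 s.
Layer cycle = 10.0837 + 6.59 = 16.6737 s.
7334 layers × 16.6737 s/layer = 122284.9158 s, i.e. 33.97 hours.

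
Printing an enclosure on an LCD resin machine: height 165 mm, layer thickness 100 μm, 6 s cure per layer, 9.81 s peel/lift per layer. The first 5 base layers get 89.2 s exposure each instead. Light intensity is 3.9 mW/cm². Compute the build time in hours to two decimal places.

Number of layers: 165 / 0.1 → 1650 (rounded up).
Burn-in layers = 5 × (89.2 + 9.81) = 495.05 s.
Regular layers: 1645 × (6 + 9.81) → 26007.45 s.
Sum: 495.05 + 26007.45 = 26502.5 s → 7.36 hours.

7.36 hours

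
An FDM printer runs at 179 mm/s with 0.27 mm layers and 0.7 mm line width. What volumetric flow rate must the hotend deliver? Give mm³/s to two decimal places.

A: 0.27 × 0.7 → 0.189 mm².
Volumetric flow = 179 × 0.189 = 33.83 mm³/s.

33.83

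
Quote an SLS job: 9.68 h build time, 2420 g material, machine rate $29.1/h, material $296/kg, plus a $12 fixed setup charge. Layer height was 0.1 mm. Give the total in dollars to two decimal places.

$1010.01

Machine cost = 29.1 × 9.68, so $281.688.
Feedstock cost = 296 × 2420/1000 = $716.32.
Total = 281.688 + 716.32 + 12 = 1010.008 ≈ $1010.01.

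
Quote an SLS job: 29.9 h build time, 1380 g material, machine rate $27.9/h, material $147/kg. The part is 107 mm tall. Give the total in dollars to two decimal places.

$1037.07

Machine-time cost = 27.9 × 29.9, so $834.21.
Feedstock cost: 147 × 1380/1000 → $202.86.
Total = 834.21 + 202.86 = $1037.07.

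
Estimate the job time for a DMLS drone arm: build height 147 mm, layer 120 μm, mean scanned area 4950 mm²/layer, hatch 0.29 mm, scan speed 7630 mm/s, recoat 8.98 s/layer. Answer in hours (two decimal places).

3.82 hours

Number of layers: 147 / 0.12 → 1225 (rounded up).
Per-layer scan distance = 4950 / 0.29 = 17069 mm.
Scan time per layer: 17069 / 7630 → 2.2371 s.
Per-layer time = 2.2371 + 8.98 = 11.2171 s.
Total: 1225 × 11.2171 s = 13740.9475 s → 3.82 hours.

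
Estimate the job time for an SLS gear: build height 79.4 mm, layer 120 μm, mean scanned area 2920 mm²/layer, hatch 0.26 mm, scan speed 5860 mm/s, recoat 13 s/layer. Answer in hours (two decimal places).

Layer count = ceil(79.4 / 0.12) = 662.
Per-layer scan distance = 2920 / 0.26 = 11230.8 mm.
Scan time per layer: 11230.8 / 5860 → 1.9165 s.
Time per layer: 1.9165 + 13 → 14.9165 s.
662 layers × 14.9165 s/layer = 9874.723 s, i.e. 2.74 hours.

2.74 hours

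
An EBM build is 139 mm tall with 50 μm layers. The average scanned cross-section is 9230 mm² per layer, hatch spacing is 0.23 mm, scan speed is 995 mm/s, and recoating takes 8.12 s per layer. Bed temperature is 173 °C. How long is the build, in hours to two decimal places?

37.42 hours

Number of layers: 139 / 0.05 → 2780 (rounded up).
Per-layer scan distance = 9230 / 0.23, so 40130.4 mm.
Per-layer scan time: 40130.4 / 995 → 40.3321 s.
Time per layer = 40.3321 + 8.12, so 48.4521 s.
2780 layers × 48.4521 s/layer = 134696.838 s, i.e. 37.42 hours.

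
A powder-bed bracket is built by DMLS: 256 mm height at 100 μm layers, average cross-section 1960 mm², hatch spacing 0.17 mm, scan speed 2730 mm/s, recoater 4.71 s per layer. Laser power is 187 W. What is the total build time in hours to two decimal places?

Layer count = ceil(256 / 0.1) = 2560.
Scan path per layer = 1960 / 0.17, so 11529.4 mm.
Laser time per layer = 11529.4 / 2730 = 4.2232 s.
Per-layer time = 4.2232 + 4.71, so 8.9332 s.
Total: 2560 × 8.9332 s = 22868.992 s → 6.35 hours.

6.35 hours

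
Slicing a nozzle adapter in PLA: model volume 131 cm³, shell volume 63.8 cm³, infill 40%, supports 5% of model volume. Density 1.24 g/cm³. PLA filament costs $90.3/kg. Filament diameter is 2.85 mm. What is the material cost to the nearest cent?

Interior volume: 131 − 63.8 → 67.2 cm³.
Deposited infill = 0.40 × 67.2 = 26.88 cm³.
Support = 0.05 × 131, so 6.55 cm³.
Total extruded = 63.8 + 26.88 + 6.55, so 97.23 cm³.
Mass = 97.23 × 1.24 = 120.5652 g.
At $90.3/kg: 120.5652/1000 × 90.3 = $10.89.

$10.89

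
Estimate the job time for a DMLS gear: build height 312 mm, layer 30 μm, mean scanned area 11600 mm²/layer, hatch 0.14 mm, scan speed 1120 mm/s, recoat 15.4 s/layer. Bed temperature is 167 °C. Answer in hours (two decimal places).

Number of layers: 312 / 0.03 → 10400 (rounded up).
Hatch length per layer = 11600 / 0.14 = 82857.1 mm.
Per-layer scan time: 82857.1 / 1120 → 73.9796 s.
Time per layer: 73.9796 + 15.4 → 89.3796 s.
10400 layers × 89.3796 s/layer = 929547.84 s, i.e. 258.21 hours.

258.21 hours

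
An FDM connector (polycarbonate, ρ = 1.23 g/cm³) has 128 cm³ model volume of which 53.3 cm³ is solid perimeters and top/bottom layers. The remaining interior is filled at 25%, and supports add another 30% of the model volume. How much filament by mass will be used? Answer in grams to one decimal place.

135.8 g

Infill region = 128 − 53.3 = 74.7 cm³.
Infill deposited = 0.25 × 74.7 = 18.675 cm³.
Support = 0.30 × 128 = 38.4 cm³.
Total extruded = 53.3 + 18.675 + 38.4, so 110.375 cm³.
Mass = 110.375 × 1.23 = 135.76125 g.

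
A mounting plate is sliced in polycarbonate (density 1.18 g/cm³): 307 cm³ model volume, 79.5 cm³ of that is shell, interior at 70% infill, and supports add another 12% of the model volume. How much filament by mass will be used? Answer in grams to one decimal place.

325.2 g

Interior volume = 307 − 79.5, so 227.5 cm³.
Deposited infill: 0.70 × 227.5 → 159.25 cm³.
Support = 0.12 × 307, so 36.84 cm³.
Total extruded: 79.5 + 159.25 + 36.84 → 275.59 cm³.
Mass = 275.59 × 1.18, so 325.1962 g.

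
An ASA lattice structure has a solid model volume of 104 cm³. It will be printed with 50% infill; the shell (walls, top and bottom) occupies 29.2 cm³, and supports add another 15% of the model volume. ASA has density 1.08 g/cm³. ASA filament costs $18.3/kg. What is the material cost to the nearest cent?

Volume inside the shell = 104 − 29.2 = 74.8 cm³.
Deposited infill = 0.50 × 74.8 = 37.4 cm³.
Support: 0.15 × 104 → 15.6 cm³.
Total extruded: 29.2 + 37.4 + 15.6 → 82.2 cm³.
Mass = 82.2 × 1.08 = 88.776 g.
Cost = 88.776 g / 1000 × $18.3/kg = $1.62.

$1.62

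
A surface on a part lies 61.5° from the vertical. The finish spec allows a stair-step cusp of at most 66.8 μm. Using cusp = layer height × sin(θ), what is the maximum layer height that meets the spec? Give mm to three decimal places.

Layer height = cusp / sin(61.5°) = 0.0668 / 0.8788 = 0.076 mm.

0.076 mm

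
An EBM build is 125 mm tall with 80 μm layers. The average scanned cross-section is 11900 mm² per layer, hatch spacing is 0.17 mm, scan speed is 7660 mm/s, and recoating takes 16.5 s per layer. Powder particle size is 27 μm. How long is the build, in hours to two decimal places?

Layer count = ceil(125 / 0.08) = 1563.
Scan path per layer = 11900 / 0.17, so 70000 mm.
Per-layer scan time = 70000 / 7660 = 9.1384 s.
Layer cycle = 9.1384 + 16.5, so 25.6384 s.
Total: 1563 × 25.6384 s = 40072.8192 s → 11.13 hours.

11.13 hours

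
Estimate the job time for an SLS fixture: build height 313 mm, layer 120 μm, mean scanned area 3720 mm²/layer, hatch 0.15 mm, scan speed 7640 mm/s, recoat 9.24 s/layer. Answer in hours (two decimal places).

Number of layers: 313 / 0.12 → 2609 (rounded up).
Scan path per layer: 3720 / 0.15 → 24800 mm.
Laser time per layer = 24800 / 7640, so 3.2461 s.
Per-layer time: 3.2461 + 9.24 → 12.4861 s.
Build time = 2609 × 12.4861 = 32576.2349 s = 9.05 hours.

9.05 hours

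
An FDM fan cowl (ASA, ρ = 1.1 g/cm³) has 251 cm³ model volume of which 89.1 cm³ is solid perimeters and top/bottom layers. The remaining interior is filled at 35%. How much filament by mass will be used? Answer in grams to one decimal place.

160.3 g

Interior volume = 251 − 89.1, so 161.9 cm³.
Infill volume = 0.35 × 161.9, so 56.665 cm³.
Total printed volume = 89.1 + 56.665 = 145.765 cm³.
Mass = 145.765 × 1.1, so 160.3415 g.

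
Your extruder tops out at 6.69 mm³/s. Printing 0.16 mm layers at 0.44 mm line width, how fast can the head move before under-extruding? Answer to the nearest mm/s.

95 mm/s

Extrusion cross-section = 0.16 × 0.44 = 0.0704 mm².
Max speed = 6.69 / 0.0704 = 95.03 ≈ 95 mm/s.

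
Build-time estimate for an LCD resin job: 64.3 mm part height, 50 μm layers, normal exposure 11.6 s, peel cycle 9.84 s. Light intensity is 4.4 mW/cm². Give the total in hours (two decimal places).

7.66 hours

Layers = ⌈64.3/0.05⌉ = 1286.
Cycle time = 11.6 + 9.84, so 21.44 s.
Build time: 1286 × 21.44 s = 27571.84 s, i.e. 7.66 hours.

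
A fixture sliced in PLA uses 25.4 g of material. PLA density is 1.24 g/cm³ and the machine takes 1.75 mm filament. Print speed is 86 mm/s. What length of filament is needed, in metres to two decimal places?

Volume = 25.4 g / 1.24 g·cm⁻³ = 20.4839 cm³ = 20483.9 mm³.
Cross-section of 1.75 mm filament: π·(1.75/2)² = 2.4053 mm².
L = V/A = 20483.9/2.4053 = 8516.15 mm → 8.52 m.

8.52 m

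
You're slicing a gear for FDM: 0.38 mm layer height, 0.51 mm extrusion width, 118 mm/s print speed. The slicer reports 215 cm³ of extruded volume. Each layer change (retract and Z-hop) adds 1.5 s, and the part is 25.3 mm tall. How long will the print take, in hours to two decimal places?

Bead cross-section: 0.38 × 0.51 → 0.1938 mm².
Path length: 215000 mm³ / 0.1938 mm² → 1109391.1 mm.
Print-move time = 1109391.1 / 118, so 9401.6 s.
Layer count = ceil(25.3 / 0.38) = 67.
Layer-change overhead = 67 × 1.5 = 100.5 s.
Altogether 9401.6 + 100.5 = 9502.1 s, i.e. 2.64 hours.

2.64 hours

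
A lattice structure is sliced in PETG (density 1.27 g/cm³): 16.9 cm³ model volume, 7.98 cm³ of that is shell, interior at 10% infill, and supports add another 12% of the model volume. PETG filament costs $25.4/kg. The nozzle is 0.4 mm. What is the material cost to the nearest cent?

$0.35

Volume inside the shell = 16.9 − 7.98, so 8.92 cm³.
Infill deposited: 0.10 × 8.92 → 0.892 cm³.
Support: 0.12 × 16.9 → 2.028 cm³.
Total printed volume = 7.98 + 0.892 + 2.028, so 10.9 cm³.
Mass = 10.9 × 1.27 = 13.843 g.
Cost = 13.843 g / 1000 × $25.4/kg = $0.35.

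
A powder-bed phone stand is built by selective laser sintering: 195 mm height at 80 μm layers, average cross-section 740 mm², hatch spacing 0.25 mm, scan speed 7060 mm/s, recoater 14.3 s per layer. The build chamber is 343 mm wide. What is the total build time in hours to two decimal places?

Layer count = ceil(195 / 0.08) = 2438.
Scan path per layer: 740 / 0.25 → 2960 mm.
Laser time per layer = 2960 / 7060, so 0.4193 s.
Time per layer = 0.4193 + 14.3, so 14.7193 s.
Build time = 2438 × 14.7193 = 35885.6534 s = 9.97 hours.

9.97 hours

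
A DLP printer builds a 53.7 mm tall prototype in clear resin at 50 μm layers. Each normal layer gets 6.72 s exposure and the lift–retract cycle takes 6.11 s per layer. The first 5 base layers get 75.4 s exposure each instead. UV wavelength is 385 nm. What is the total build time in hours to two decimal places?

Layer count = ceil(53.7 / 0.05) = 1074.
Bottom layers = 5 × (75.4 + 6.11) = 407.55 s.
Normal layers = 1069 × (6.72 + 6.11) = 13715.27 s.
Total = 407.55 + 13715.27 = 14122.82 s = 3.92 hours.

3.92 hours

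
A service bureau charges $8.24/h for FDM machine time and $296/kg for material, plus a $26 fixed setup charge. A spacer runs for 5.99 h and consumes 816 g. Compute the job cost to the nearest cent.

$316.89

Machine-time cost = 8.24 × 5.99 = $49.3576.
Material charge = 296 × 816/1000 = $241.536.
Total = 49.3576 + 241.536 + 26 = 316.8936 ≈ $316.89.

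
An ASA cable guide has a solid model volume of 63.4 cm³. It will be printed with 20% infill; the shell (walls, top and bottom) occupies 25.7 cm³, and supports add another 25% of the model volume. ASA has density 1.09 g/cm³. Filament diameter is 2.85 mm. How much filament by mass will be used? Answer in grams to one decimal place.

Interior volume = 63.4 − 25.7, so 37.7 cm³.
Infill deposited = 0.20 × 37.7, so 7.54 cm³.
Support = 0.25 × 63.4, so 15.85 cm³.
Deposited volume = 25.7 + 7.54 + 15.85, so 49.09 cm³.
Mass = 49.09 × 1.09 = 53.5081 g.

53.5 g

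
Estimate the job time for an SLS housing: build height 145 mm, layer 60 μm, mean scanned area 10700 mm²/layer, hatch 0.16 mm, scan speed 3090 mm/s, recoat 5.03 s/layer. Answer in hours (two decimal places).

17.91 hours

Layers = ⌈145/0.06⌉ = 2417.
Hatch length per layer = 10700 / 0.16 = 66875 mm.
Per-layer scan time = 66875 / 3090 = 21.6424 s.
Per-layer time = 21.6424 + 5.03 = 26.6724 s.
2417 layers × 26.6724 s/layer = 64467.1908 s, i.e. 17.91 hours.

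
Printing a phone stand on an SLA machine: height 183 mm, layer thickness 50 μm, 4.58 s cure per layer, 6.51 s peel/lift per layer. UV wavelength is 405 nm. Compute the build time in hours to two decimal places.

Layers = ⌈183/0.05⌉ = 3660.
Each layer takes = 4.58 + 6.51 = 11.09 s.
Total = 3660 × 11.09 = 40589.4 s = 11.27 hours.

11.27 hours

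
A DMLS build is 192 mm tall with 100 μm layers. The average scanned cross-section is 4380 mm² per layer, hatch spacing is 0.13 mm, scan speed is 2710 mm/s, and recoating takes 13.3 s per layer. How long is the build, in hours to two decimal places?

Layer count = ceil(192 / 0.1) = 1920.
Hatch length per layer = 4380 / 0.13 = 33692.3 mm.
Per-layer scan time: 33692.3 / 2710 → 12.4326 s.
Per-layer time = 12.4326 + 13.3, so 25.7326 s.
Total: 1920 × 25.7326 s = 49406.592 s → 13.72 hours.

13.72 hours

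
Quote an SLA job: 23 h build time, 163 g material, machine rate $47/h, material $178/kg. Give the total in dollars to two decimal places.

Machine-time cost = 47 × 23, so $1081.00.
Material cost: 178 × 163/1000 → $29.014.
Job cost: 1081.00 + 29.014 = 1110.014 ≈ $1110.01.

$1110.01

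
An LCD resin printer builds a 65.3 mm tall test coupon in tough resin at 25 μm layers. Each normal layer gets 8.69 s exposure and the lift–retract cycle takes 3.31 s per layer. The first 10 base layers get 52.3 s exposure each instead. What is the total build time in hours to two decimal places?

8.83 hours

Layer count = ceil(65.3 / 0.025) = 2612.
Bottom layers: 10 × (52.3 + 3.31) → 556.1 s.
Regular layers: 2602 × (8.69 + 3.31) → 31224 s.
Total = 556.1 + 31224 = 31780.1 s = 8.83 hours.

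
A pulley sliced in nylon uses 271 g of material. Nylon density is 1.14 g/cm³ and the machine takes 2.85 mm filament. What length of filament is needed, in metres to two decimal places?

Extruded volume: 271/1.14 = 237.7193 cm³ (237719.3 mm³).
Filament cross-section = π × (2.85/2)² = 6.3794 mm².
L = V/A = 237719.3/6.3794 = 37263.58 mm → 37.26 m.

37.26 m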